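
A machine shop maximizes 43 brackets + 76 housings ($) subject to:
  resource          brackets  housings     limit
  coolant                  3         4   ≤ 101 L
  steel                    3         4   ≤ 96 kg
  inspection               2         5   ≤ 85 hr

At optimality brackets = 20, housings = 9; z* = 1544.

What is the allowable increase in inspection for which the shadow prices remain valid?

Binding constraints: steel, inspection. The basis is B = [[3,4],[2,5]] with det 7.
Per unit increase in inspection, x* moves by d = (-0.5714, 0.4286).
The basis stays optimal until brackets reaches 0; allowable increase = 35 hr.

35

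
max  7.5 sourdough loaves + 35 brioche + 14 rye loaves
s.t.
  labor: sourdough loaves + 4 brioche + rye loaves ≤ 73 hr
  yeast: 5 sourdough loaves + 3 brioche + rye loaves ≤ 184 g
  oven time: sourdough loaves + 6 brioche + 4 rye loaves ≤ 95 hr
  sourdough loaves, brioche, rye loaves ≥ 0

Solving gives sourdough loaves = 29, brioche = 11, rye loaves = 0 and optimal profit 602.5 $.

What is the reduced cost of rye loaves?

At the optimum: labor uses 73 of 73 (binding); yeast uses 178 of 184 (slack = 6); oven time uses 95 of 95 (binding).
By complementary slackness, y = 0 for the non-binding constraint.
From A_Bᵀ y = c: 1·y_labor + 1·y_oven time = 7.5; 4·y_labor + 6·y_oven time = 35.
→ y_labor = 5 and y_oven time = 2.5.
Reduced cost of rye loaves: c₃ − yᵀa₃ = 14 − (5·1 + 2.5·4) = 14 − 15 = -1.

-1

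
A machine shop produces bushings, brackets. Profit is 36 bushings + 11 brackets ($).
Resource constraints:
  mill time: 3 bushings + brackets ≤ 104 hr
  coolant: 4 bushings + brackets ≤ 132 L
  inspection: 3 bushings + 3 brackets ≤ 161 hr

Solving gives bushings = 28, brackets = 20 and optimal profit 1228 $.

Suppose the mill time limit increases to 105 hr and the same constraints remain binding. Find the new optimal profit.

1236

At the optimum: mill time uses 104 of 104 (binding); coolant uses 132 of 132 (binding); inspection uses 144 of 161 (slack = 17).
Slack constraints have shadow price 0 (complementary slackness).
Dual feasibility on the basic columns requires 3·y_mill time + 4·y_coolant = 36, 1·y_mill time + 1·y_coolant = 11.
This yields shadow prices y_mill time = 8, y_coolant = 3.
Δz = y_mill time·Δb = 8 × (1) = 8, so new z* = 1228 + 8 = 1236.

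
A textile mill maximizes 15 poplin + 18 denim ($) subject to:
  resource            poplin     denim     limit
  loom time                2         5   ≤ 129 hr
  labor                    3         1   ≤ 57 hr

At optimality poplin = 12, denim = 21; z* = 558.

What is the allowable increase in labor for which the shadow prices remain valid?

Binding constraints: loom time, labor. The basis is B = [[2,5],[3,1]] with det -13.
Per unit increase in labor, x* moves by d = (0.3846, -0.1538).
The basis stays optimal until denim reaches 0; allowable increase = 136.5 hr.

136.5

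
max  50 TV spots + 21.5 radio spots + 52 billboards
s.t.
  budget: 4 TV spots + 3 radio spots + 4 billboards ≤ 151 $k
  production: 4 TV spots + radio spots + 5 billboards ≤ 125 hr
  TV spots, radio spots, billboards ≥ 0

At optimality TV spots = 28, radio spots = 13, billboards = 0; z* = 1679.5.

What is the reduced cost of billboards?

Check each constraint at x*: budget 151/151 (tight); production 125/125 (tight).
The binding rows give the dual system: 4·y_budget + 4·y_production = 50 and 3·y_budget + 1·y_production = 21.5.
This yields shadow prices y_budget = 4.5, y_production = 8.
Reduced cost of billboards: c₃ − yᵀa₃ = 52 − (4.5·4 + 8·5) = 52 − 58 = -6.

-6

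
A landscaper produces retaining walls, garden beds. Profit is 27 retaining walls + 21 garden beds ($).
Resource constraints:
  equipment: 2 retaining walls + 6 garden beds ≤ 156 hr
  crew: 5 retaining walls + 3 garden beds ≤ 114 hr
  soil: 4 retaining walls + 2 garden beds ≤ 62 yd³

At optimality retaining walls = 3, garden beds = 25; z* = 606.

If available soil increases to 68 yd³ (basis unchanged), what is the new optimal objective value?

642

Binding: equipment and soil. Non-binding: crew (24 unused).
Slack constraints have shadow price 0 (complementary slackness).
From A_Bᵀ y = c: 2·y_equipment + 4·y_soil = 27; 6·y_equipment + 2·y_soil = 21.
→ y_equipment = 1.5 and y_soil = 6.
Δz = y_soil·Δb = 6 × (6) = 36, so new z* = 606 + 36 = 642.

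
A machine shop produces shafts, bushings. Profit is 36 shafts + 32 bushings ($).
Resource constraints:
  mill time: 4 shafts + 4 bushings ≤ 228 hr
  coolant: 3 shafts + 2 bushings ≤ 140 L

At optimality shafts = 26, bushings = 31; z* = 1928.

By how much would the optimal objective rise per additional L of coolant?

At the optimum: mill time uses 228 of 228 (binding); coolant uses 140 of 140 (binding).
Dual feasibility on the basic columns requires 4·y_mill time + 3·y_coolant = 36, 4·y_mill time + 2·y_coolant = 32.
→ y_mill time = 6 and y_coolant = 4.
Shadow price of coolant = 4.

4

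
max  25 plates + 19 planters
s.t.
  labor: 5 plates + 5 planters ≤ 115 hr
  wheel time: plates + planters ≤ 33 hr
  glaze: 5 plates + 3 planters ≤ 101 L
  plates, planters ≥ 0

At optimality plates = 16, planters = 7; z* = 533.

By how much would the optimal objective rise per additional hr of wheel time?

0

At the optimum: labor uses 115 of 115 (binding); wheel time uses 23 of 33 (slack = 10); glaze uses 101 of 101 (binding).
Since wheel time is not tight, its dual is 0.
The binding rows give the dual system: 5·y_labor + 5·y_glaze = 25 and 5·y_labor + 3·y_glaze = 19.
Solving: y_labor = 2, y_glaze = 3.
Shadow price of wheel time = 0.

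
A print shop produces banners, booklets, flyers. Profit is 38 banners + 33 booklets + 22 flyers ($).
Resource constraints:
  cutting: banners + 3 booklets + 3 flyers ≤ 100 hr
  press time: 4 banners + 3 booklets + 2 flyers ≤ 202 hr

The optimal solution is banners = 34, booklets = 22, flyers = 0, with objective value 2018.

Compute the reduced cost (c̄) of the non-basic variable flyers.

Both cutting and press time are binding at x*.
From A_Bᵀ y = c: 1·y_cutting + 4·y_press time = 38; 3·y_cutting + 3·y_press time = 33.
→ y_cutting = 2 and y_press time = 9.
Reduced cost of flyers: c₃ − yᵀa₃ = 22 − (2·3 + 9·2) = 22 − 24 = -2.

-2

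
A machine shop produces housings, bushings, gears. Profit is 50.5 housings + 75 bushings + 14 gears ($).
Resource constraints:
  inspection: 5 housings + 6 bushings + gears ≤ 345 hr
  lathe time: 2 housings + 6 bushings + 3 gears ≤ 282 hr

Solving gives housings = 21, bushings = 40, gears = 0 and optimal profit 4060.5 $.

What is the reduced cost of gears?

-6.5

Both inspection and lathe time are binding at x*.
From A_Bᵀ y = c: 5·y_inspection + 2·y_lathe time = 50.5; 6·y_inspection + 6·y_lathe time = 75.
Solving: y_inspection = 8.5, y_lathe time = 4.
Reduced cost of gears: c₃ − yᵀa₃ = 14 − (8.5·1 + 4·3) = 14 − 20.5 = -6.5.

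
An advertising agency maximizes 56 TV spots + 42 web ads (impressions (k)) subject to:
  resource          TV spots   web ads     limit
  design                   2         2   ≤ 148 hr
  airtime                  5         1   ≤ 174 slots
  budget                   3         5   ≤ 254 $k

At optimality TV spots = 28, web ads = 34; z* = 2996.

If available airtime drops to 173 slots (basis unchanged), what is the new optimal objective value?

At the optimum: design uses 124 of 148 (slack = 24); airtime uses 174 of 174 (binding); budget uses 254 of 254 (binding).
Since design is not tight, its dual is 0.
From A_Bᵀ y = c: 5·y_airtime + 3·y_budget = 56; 1·y_airtime + 5·y_budget = 42.
This yields shadow prices y_airtime = 7, y_budget = 7.
Δz = y_airtime·Δb = 7 × (-1) = -7, so new z* = 2996 − 7 = 2989.

2989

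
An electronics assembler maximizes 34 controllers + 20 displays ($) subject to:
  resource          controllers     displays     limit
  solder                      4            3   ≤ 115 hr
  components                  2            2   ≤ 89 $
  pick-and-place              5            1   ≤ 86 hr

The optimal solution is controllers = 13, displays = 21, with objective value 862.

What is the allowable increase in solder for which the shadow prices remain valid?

28.875

Binding constraints: solder, pick-and-place. The basis is B = [[4,3],[5,1]] with det -11.
Per unit increase in solder, x* moves by d = (-0.0909, 0.4545).
The basis stays optimal until components becomes binding; allowable increase = 28.875 hr.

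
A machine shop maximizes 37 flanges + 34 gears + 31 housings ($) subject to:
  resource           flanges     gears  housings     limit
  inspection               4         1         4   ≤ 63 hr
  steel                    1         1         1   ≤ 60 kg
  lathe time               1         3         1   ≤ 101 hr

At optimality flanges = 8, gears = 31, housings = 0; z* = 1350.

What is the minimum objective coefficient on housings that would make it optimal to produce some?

37

At the optimum: inspection uses 63 of 63 (binding); steel uses 39 of 60 (slack = 21); lathe time uses 101 of 101 (binding).
Slack constraints have shadow price 0 (complementary slackness).
Dual feasibility on the basic columns requires 4·y_inspection + 1·y_lathe time = 37, 1·y_inspection + 3·y_lathe time = 34.
→ y_inspection = 7 and y_lathe time = 9.
housings enters the basis when its profit ≥ yᵀa₃ = 7·4 + 9·1 = 37.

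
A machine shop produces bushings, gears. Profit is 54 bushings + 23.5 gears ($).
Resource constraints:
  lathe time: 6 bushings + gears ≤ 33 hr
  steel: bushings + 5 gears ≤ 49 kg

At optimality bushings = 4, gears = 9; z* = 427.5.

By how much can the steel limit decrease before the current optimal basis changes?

43.5

Binding constraints: lathe time, steel. The basis is B = [[6,1],[1,5]] with det 29.
Per unit decrease in steel, x* moves by d = (0.0345, -0.2069).
The basis stays optimal until gears reaches 0; allowable decrease = 43.5 kg.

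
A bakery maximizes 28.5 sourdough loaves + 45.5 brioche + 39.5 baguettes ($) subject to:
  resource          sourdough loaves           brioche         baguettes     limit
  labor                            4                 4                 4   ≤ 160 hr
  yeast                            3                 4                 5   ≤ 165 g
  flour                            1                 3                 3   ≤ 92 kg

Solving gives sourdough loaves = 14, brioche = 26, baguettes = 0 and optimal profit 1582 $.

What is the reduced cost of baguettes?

-6

Check each constraint at x*: labor 160/160 (tight); yeast 146/165 (slack 19); flour 92/92 (tight).
By complementary slackness, y = 0 for the non-binding constraint.
From A_Bᵀ y = c: 4·y_labor + 1·y_flour = 28.5; 4·y_labor + 3·y_flour = 45.5.
→ y_labor = 5 and y_flour = 8.5.
Reduced cost of baguettes: c₃ − yᵀa₃ = 39.5 − (5·4 + 8.5·3) = 39.5 − 45.5 = -6.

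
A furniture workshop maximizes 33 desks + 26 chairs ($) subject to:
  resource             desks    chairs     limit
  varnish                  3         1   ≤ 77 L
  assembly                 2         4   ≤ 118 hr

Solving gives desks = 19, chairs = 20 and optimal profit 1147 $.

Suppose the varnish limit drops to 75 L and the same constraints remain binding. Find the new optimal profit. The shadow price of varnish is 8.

1131

Δb = -2, so new z* = 1147 + (8)·(-2) = 1147 − 16 = 1131.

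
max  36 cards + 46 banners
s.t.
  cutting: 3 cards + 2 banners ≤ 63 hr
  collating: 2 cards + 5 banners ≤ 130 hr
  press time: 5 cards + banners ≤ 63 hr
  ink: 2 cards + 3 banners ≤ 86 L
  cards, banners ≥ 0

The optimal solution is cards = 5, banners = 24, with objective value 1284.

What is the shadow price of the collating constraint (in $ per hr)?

6

Check each constraint at x*: cutting 63/63 (tight); collating 130/130 (tight); press time 49/63 (slack 14); ink 82/86 (slack 4).
By complementary slackness, y = 0 for the non-binding constraints.
Dual feasibility on the basic columns requires 3·y_cutting + 2·y_collating = 36, 2·y_cutting + 5·y_collating = 46.
→ y_cutting = 8 and y_collating = 6.
Shadow price of collating = 6.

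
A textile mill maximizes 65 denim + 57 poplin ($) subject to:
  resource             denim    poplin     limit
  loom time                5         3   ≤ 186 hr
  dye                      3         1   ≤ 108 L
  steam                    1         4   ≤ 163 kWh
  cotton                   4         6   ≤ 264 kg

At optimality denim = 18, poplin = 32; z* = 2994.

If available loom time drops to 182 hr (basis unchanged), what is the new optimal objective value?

Check each constraint at x*: loom time 186/186 (tight); dye 86/108 (slack 22); steam 146/163 (slack 17); cotton 264/264 (tight).
Slack constraints have shadow price 0 (complementary slackness).
From A_Bᵀ y = c: 5·y_loom time + 4·y_cotton = 65; 3·y_loom time + 6·y_cotton = 57.
This yields shadow prices y_loom time = 9, y_cotton = 5.
Δz = y_loom time·Δb = 9 × (-4) = -36, so new z* = 2994 − 36 = 2958.

2958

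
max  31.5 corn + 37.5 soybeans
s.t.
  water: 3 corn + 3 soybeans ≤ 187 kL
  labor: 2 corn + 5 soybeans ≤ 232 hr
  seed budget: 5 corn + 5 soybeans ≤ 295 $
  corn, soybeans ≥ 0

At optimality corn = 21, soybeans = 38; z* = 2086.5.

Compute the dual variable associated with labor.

2

Check each constraint at x*: water 177/187 (slack 10); labor 232/232 (tight); seed budget 295/295 (tight).
Slack constraints have shadow price 0 (complementary slackness).
The binding rows give the dual system: 2·y_labor + 5·y_seed budget = 31.5 and 5·y_labor + 5·y_seed budget = 37.5.
This yields shadow prices y_labor = 2, y_seed budget = 5.5.
Shadow price of labor = 2.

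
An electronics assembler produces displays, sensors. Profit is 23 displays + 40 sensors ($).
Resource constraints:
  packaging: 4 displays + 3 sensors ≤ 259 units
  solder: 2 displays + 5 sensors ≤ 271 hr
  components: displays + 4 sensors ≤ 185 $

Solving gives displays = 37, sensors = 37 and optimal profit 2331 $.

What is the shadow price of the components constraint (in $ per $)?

7

Binding: packaging and components. Non-binding: solder (12 unused).
Since solder is not tight, its dual is 0.
From A_Bᵀ y = c: 4·y_packaging + 1·y_components = 23; 3·y_packaging + 4·y_components = 40.
Solving: y_packaging = 4, y_components = 7.
Shadow price of components = 7.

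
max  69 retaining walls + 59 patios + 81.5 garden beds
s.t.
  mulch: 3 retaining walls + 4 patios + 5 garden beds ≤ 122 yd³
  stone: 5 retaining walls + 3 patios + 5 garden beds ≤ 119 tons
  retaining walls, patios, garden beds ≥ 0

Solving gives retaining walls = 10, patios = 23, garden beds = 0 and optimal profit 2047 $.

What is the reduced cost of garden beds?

-3.5

Both mulch and stone are binding at x*.
Dual feasibility on the basic columns requires 3·y_mulch + 5·y_stone = 69, 4·y_mulch + 3·y_stone = 59.
Solving: y_mulch = 8, y_stone = 9.
Reduced cost of garden beds: c₃ − yᵀa₃ = 81.5 − (8·5 + 9·5) = 81.5 − 85 = -3.5.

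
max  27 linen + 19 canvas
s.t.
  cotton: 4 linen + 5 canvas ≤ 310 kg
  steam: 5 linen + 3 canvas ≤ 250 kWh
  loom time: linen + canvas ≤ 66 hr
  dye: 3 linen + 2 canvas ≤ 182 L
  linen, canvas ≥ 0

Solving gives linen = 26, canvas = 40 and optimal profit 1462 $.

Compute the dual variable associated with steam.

4

At the optimum: cotton uses 304 of 310 (slack = 6); steam uses 250 of 250 (binding); loom time uses 66 of 66 (binding); dye uses 158 of 182 (slack = 24).
By complementary slackness, y = 0 for the non-binding constraints.
Dual feasibility on the basic columns requires 5·y_steam + 1·y_loom time = 27, 3·y_steam + 1·y_loom time = 19.
Solving: y_steam = 4, y_loom time = 7.
Shadow price of steam = 4.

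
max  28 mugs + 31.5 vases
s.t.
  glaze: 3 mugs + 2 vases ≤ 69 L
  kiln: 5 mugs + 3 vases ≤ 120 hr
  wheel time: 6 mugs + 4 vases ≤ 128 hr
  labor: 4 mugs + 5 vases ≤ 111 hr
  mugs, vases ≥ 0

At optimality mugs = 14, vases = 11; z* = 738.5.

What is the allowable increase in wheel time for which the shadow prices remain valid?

10

Binding constraints: wheel time, labor. The basis is B = [[6,4],[4,5]] with det 14.
Per unit increase in wheel time, x* moves by d = (0.3571, -0.2857).
The basis stays optimal until glaze becomes binding; allowable increase = 10 hr.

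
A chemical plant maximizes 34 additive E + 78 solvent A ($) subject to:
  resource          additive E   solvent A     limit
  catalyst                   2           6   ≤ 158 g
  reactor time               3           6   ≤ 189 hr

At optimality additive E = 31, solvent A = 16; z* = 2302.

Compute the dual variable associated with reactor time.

8

At the optimum: catalyst uses 158 of 158 (binding); reactor time uses 189 of 189 (binding).
From A_Bᵀ y = c: 2·y_catalyst + 3·y_reactor time = 34; 6·y_catalyst + 6·y_reactor time = 78.
→ y_catalyst = 5 and y_reactor time = 8.
Shadow price of reactor time = 8.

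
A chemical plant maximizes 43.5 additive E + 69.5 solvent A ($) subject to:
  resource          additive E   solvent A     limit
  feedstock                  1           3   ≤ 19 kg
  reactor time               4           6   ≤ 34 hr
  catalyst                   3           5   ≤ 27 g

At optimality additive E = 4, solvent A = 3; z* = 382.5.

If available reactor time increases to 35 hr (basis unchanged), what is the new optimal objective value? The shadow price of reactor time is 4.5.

387

Δb = 1, so new z* = 382.5 + (4.5)·(1) = 382.5 + 4.5 = 387.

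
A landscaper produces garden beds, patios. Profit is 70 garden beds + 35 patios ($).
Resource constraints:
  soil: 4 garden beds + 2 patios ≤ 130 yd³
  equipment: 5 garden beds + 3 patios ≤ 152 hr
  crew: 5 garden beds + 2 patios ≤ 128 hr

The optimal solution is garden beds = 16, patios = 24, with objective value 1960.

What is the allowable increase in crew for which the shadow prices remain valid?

Binding constraints: equipment, crew. The basis is B = [[5,3],[5,2]] with det -5.
Per unit increase in crew, x* moves by d = (0.6, -1).
The basis stays optimal until patios reaches 0; allowable increase = 24 hr.

24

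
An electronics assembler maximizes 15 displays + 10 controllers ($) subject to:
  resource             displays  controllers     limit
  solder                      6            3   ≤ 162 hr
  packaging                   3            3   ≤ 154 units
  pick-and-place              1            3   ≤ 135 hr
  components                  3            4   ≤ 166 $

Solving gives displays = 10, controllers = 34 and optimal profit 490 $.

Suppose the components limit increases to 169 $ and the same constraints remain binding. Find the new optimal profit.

493

At the optimum: solder uses 162 of 162 (binding); packaging uses 132 of 154 (slack = 22); pick-and-place uses 112 of 135 (slack = 23); components uses 166 of 166 (binding).
Slack constraints have shadow price 0 (complementary slackness).
Dual feasibility on the basic columns requires 6·y_solder + 3·y_components = 15, 3·y_solder + 4·y_components = 10.
This yields shadow prices y_solder = 2, y_components = 1.
Δz = y_components·Δb = 1 × (3) = 3, so new z* = 490 + 3 = 493.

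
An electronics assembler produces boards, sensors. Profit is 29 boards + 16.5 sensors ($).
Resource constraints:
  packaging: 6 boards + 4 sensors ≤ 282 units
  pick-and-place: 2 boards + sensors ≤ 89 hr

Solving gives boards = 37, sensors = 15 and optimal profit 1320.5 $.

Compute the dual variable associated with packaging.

Check each constraint at x*: packaging 282/282 (tight); pick-and-place 89/89 (tight).
The binding rows give the dual system: 6·y_packaging + 2·y_pick-and-place = 29 and 4·y_packaging + 1·y_pick-and-place = 16.5.
This yields shadow prices y_packaging = 2, y_pick-and-place = 8.5.
Shadow price of packaging = 2.

2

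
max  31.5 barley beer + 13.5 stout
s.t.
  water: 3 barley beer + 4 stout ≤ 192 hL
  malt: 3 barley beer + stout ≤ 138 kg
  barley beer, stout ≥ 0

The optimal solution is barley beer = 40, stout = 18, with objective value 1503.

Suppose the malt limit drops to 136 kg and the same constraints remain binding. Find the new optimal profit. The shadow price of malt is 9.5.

1484

Δb = -2, so new z* = 1503 + (9.5)·(-2) = 1503 − 19 = 1484.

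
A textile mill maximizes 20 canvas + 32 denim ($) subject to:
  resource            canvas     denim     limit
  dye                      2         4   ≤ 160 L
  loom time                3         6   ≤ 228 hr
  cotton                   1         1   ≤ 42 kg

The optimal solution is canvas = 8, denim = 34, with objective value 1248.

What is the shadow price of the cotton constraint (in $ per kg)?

At the optimum: dye uses 152 of 160 (slack = 8); loom time uses 228 of 228 (binding); cotton uses 42 of 42 (binding).
Since dye is not tight, its dual is 0.
From A_Bᵀ y = c: 3·y_loom time + 1·y_cotton = 20; 6·y_loom time + 1·y_cotton = 32.
Solving: y_loom time = 4, y_cotton = 8.
Shadow price of cotton = 8.

8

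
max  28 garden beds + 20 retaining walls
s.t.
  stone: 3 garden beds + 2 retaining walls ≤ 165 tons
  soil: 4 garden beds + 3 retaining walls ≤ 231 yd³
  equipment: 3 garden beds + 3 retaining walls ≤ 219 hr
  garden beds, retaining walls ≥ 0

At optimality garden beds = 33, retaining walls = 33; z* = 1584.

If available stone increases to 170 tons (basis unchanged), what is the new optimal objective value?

1604

Binding: stone and soil. Non-binding: equipment (21 unused).
By complementary slackness, y = 0 for the non-binding constraint.
From A_Bᵀ y = c: 3·y_stone + 4·y_soil = 28; 2·y_stone + 3·y_soil = 20.
This yields shadow prices y_stone = 4, y_soil = 4.
Δz = y_stone·Δb = 4 × (5) = 20, so new z* = 1584 + 20 = 1604.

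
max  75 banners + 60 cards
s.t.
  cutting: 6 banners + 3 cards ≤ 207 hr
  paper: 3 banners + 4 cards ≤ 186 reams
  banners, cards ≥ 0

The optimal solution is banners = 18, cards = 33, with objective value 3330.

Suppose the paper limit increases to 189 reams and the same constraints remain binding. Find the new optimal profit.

Both cutting and paper are binding at x*.
From A_Bᵀ y = c: 6·y_cutting + 3·y_paper = 75; 3·y_cutting + 4·y_paper = 60.
Solving: y_cutting = 8, y_paper = 9.
Δz = y_paper·Δb = 9 × (3) = 27, so new z* = 3330 + 27 = 3357.

3357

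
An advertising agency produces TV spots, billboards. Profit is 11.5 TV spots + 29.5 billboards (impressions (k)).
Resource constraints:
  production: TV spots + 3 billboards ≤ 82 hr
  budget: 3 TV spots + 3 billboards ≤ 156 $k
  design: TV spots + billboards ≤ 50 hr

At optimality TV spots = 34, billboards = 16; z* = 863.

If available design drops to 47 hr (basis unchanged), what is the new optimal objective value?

Binding: production and design. Non-binding: budget (6 unused).
Since budget is not tight, its dual is 0.
The binding rows give the dual system: 1·y_production + 1·y_design = 11.5 and 3·y_production + 1·y_design = 29.5.
This yields shadow prices y_production = 9, y_design = 2.5.
Δz = y_design·Δb = 2.5 × (-3) = -7.5, so new z* = 863 − 7.5 = 855.5.

855.5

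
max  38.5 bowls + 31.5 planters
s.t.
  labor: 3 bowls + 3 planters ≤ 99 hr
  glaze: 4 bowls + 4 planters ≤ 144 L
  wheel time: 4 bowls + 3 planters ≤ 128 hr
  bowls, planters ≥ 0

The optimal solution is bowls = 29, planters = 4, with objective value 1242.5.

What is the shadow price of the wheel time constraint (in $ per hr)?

7

At the optimum: labor uses 99 of 99 (binding); glaze uses 132 of 144 (slack = 12); wheel time uses 128 of 128 (binding).
Since glaze is not tight, its dual is 0.
The binding rows give the dual system: 3·y_labor + 4·y_wheel time = 38.5 and 3·y_labor + 3·y_wheel time = 31.5.
→ y_labor = 3.5 and y_wheel time = 7.
Shadow price of wheel time = 7.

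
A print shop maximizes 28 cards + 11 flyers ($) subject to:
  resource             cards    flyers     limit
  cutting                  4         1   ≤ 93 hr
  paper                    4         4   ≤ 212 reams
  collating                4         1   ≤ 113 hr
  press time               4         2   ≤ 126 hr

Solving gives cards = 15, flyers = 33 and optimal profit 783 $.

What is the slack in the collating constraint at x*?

collating used = 4·15 + 1·33 = 93; slack = 113 − 93 = 20.

20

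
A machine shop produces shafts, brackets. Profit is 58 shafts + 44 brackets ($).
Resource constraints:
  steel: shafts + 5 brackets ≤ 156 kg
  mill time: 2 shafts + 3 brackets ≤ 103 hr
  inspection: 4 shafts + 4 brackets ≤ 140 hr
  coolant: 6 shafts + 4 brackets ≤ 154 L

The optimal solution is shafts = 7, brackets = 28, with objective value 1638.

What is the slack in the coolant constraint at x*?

0

coolant used = 6·7 + 4·28 = 154; slack = 154 − 154 = 0.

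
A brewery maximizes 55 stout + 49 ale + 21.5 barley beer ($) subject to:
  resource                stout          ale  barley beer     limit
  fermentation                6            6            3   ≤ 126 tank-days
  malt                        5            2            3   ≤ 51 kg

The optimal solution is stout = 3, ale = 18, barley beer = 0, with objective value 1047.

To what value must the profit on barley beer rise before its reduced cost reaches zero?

Both fermentation and malt are binding at x*.
From A_Bᵀ y = c: 6·y_fermentation + 5·y_malt = 55; 6·y_fermentation + 2·y_malt = 49.
This yields shadow prices y_fermentation = 7.5, y_malt = 2.
barley beer enters the basis when its profit ≥ yᵀa₃ = 7.5·3 + 2·3 = 28.5.

28.5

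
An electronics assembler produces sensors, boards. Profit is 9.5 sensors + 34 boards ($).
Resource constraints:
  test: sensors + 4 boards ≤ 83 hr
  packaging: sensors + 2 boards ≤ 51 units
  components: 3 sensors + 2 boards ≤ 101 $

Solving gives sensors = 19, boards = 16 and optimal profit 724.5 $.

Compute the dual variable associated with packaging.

Check each constraint at x*: test 83/83 (tight); packaging 51/51 (tight); components 89/101 (slack 12).
By complementary slackness, y = 0 for the non-binding constraint.
Dual feasibility on the basic columns requires 1·y_test + 1·y_packaging = 9.5, 4·y_test + 2·y_packaging = 34.
This yields shadow prices y_test = 7.5, y_packaging = 2.
Shadow price of packaging = 2.

2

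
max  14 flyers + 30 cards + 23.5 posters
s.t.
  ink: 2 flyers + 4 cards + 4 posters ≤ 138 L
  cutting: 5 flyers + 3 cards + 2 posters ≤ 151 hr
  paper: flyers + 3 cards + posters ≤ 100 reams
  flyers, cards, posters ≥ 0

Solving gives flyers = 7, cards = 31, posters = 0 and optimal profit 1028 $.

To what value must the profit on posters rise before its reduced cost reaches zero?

Binding: ink and paper. Non-binding: cutting (23 unused).
Slack constraints have shadow price 0 (complementary slackness).
The binding rows give the dual system: 2·y_ink + 1·y_paper = 14 and 4·y_ink + 3·y_paper = 30.
This yields shadow prices y_ink = 6, y_paper = 2.
posters enters the basis when its profit ≥ yᵀa₃ = 6·4 + 2·1 = 26.

26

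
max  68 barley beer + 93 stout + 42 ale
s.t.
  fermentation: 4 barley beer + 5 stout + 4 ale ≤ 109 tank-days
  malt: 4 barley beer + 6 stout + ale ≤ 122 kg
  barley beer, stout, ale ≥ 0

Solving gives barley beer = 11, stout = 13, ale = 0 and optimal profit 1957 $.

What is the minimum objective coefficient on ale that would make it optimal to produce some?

44

Check each constraint at x*: fermentation 109/109 (tight); malt 122/122 (tight).
The binding rows give the dual system: 4·y_fermentation + 4·y_malt = 68 and 5·y_fermentation + 6·y_malt = 93.
This yields shadow prices y_fermentation = 9, y_malt = 8.
ale enters the basis when its profit ≥ yᵀa₃ = 9·4 + 8·1 = 44.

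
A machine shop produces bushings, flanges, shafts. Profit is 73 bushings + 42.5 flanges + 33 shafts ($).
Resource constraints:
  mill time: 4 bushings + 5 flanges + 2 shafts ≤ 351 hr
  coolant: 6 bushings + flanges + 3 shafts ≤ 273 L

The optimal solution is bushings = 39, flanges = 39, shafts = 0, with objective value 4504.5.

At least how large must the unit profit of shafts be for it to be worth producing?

36.5

Both mill time and coolant are binding at x*.
The binding rows give the dual system: 4·y_mill time + 6·y_coolant = 73 and 5·y_mill time + 1·y_coolant = 42.5.
Solving: y_mill time = 7, y_coolant = 7.5.
shafts enters the basis when its profit ≥ yᵀa₃ = 7·2 + 7.5·3 = 36.5.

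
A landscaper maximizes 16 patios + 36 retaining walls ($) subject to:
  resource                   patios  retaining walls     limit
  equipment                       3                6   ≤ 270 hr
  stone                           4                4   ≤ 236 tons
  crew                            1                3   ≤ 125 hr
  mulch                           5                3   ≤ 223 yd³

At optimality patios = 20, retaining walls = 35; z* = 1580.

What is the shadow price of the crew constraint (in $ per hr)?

4

At the optimum: equipment uses 270 of 270 (binding); stone uses 220 of 236 (slack = 16); crew uses 125 of 125 (binding); mulch uses 205 of 223 (slack = 18).
Since stone, mulch are not tight, their duals are 0.
From A_Bᵀ y = c: 3·y_equipment + 1·y_crew = 16; 6·y_equipment + 3·y_crew = 36.
This yields shadow prices y_equipment = 4, y_crew = 4.
Shadow price of crew = 4.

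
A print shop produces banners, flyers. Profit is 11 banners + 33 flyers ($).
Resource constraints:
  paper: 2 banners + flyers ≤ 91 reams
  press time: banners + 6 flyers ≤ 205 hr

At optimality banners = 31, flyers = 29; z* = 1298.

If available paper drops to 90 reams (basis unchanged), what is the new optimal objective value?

1295

Check each constraint at x*: paper 91/91 (tight); press time 205/205 (tight).
From A_Bᵀ y = c: 2·y_paper + 1·y_press time = 11; 1·y_paper + 6·y_press time = 33.
→ y_paper = 3 and y_press time = 5.
Δz = y_paper·Δb = 3 × (-1) = -3, so new z* = 1298 − 3 = 1295.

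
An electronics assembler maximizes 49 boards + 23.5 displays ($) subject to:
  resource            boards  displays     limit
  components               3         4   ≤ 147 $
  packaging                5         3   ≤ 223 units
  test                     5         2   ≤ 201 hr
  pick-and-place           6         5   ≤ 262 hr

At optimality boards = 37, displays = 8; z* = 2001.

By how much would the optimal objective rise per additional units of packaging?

0

Check each constraint at x*: components 143/147 (slack 4); packaging 209/223 (slack 14); test 201/201 (tight); pick-and-place 262/262 (tight).
Since components, packaging are not tight, their duals are 0.
From A_Bᵀ y = c: 5·y_test + 6·y_pick-and-place = 49; 2·y_test + 5·y_pick-and-place = 23.5.
This yields shadow prices y_test = 8, y_pick-and-place = 1.5.
Shadow price of packaging = 0.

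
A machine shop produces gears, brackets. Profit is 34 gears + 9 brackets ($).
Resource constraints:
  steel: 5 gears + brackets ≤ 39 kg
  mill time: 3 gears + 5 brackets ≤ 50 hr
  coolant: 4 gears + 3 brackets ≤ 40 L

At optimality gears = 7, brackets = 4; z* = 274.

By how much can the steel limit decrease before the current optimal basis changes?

9

Binding constraints: steel, coolant. The basis is B = [[5,1],[4,3]] with det 11.
Per unit decrease in steel, x* moves by d = (-0.2727, 0.3636).
The basis stays optimal until mill time becomes binding; allowable decrease = 9 kg.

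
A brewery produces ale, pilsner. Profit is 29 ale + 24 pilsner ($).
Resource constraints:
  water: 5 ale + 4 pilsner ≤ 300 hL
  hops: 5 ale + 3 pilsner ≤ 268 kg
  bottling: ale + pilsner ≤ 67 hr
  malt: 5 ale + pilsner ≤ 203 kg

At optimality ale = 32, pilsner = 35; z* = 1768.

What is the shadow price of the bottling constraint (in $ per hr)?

4

Check each constraint at x*: water 300/300 (tight); hops 265/268 (slack 3); bottling 67/67 (tight); malt 195/203 (slack 8).
Since hops, malt are not tight, their duals are 0.
The binding rows give the dual system: 5·y_water + 1·y_bottling = 29 and 4·y_water + 1·y_bottling = 24.
→ y_water = 5 and y_bottling = 4.
Shadow price of bottling = 4.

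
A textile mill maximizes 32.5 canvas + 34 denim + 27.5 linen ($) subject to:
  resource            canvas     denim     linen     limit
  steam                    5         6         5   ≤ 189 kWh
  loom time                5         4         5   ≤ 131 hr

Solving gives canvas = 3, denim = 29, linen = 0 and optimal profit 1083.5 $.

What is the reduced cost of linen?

Check each constraint at x*: steam 189/189 (tight); loom time 131/131 (tight).
From A_Bᵀ y = c: 5·y_steam + 5·y_loom time = 32.5; 6·y_steam + 4·y_loom time = 34.
Solving: y_steam = 4, y_loom time = 2.5.
Reduced cost of linen: c₃ − yᵀa₃ = 27.5 − (4·5 + 2.5·5) = 27.5 − 32.5 = -5.

-5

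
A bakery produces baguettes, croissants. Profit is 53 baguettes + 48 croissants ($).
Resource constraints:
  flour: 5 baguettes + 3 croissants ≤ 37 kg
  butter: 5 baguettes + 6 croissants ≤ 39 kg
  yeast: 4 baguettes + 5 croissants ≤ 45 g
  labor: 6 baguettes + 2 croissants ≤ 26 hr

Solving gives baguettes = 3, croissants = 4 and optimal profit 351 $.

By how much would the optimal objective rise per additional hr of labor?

Binding: butter and labor. Non-binding: flour (10 unused), yeast (13 unused).
By complementary slackness, y = 0 for the non-binding constraints.
Dual feasibility on the basic columns requires 5·y_butter + 6·y_labor = 53, 6·y_butter + 2·y_labor = 48.
Solving: y_butter = 7, y_labor = 3.
Shadow price of labor = 3.

3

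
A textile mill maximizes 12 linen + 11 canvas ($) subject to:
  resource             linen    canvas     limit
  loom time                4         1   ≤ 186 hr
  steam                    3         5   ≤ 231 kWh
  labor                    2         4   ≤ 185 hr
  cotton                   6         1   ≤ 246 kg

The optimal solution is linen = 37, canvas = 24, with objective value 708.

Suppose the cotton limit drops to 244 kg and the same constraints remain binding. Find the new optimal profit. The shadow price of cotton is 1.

706

Δb = -2, so new z* = 708 + (1)·(-2) = 708 − 2 = 706.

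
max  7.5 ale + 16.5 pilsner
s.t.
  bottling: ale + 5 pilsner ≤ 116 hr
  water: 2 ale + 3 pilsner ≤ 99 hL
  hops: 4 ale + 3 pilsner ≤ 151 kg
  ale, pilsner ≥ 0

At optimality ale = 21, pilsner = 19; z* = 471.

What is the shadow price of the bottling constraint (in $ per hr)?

Binding: bottling and water. Non-binding: hops (10 unused).
Since hops is not tight, its dual is 0.
The binding rows give the dual system: 1·y_bottling + 2·y_water = 7.5 and 5·y_bottling + 3·y_water = 16.5.
Solving: y_bottling = 1.5, y_water = 3.
Shadow price of bottling = 1.5.

1.5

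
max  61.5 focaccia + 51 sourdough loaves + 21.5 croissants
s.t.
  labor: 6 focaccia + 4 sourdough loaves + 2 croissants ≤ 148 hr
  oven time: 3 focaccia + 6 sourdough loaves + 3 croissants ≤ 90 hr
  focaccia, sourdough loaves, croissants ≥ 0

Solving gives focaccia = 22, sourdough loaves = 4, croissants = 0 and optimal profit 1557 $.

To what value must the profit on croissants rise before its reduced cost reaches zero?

25.5

Both labor and oven time are binding at x*.
From A_Bᵀ y = c: 6·y_labor + 3·y_oven time = 61.5; 4·y_labor + 6·y_oven time = 51.
→ y_labor = 9 and y_oven time = 2.5.
croissants enters the basis when its profit ≥ yᵀa₃ = 9·2 + 2.5·3 = 25.5.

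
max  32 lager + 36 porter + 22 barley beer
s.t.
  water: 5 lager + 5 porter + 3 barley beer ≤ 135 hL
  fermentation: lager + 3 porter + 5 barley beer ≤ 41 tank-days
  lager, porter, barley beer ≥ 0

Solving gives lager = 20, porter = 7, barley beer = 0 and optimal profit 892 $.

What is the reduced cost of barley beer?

Check each constraint at x*: water 135/135 (tight); fermentation 41/41 (tight).
The binding rows give the dual system: 5·y_water + 1·y_fermentation = 32 and 5·y_water + 3·y_fermentation = 36.
→ y_water = 6 and y_fermentation = 2.
Reduced cost of barley beer: c₃ − yᵀa₃ = 22 − (6·3 + 2·5) = 22 − 28 = -6.

-6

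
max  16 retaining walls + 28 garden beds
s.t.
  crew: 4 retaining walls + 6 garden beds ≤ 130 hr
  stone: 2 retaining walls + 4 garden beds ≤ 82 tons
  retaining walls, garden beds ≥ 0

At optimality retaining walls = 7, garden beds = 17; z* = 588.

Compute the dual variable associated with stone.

4

At the optimum: crew uses 130 of 130 (binding); stone uses 82 of 82 (binding).
From A_Bᵀ y = c: 4·y_crew + 2·y_stone = 16; 6·y_crew + 4·y_stone = 28.
This yields shadow prices y_crew = 2, y_stone = 4.
Shadow price of stone = 4.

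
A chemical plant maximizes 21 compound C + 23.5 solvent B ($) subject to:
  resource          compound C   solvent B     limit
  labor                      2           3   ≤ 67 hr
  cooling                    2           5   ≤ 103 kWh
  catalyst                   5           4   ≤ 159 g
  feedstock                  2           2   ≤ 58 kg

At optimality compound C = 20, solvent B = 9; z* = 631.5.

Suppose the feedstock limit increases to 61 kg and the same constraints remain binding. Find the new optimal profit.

At the optimum: labor uses 67 of 67 (binding); cooling uses 85 of 103 (slack = 18); catalyst uses 136 of 159 (slack = 23); feedstock uses 58 of 58 (binding).
By complementary slackness, y = 0 for the non-binding constraints.
The binding rows give the dual system: 2·y_labor + 2·y_feedstock = 21 and 3·y_labor + 2·y_feedstock = 23.5.
Solving: y_labor = 2.5, y_feedstock = 8.
Δz = y_feedstock·Δb = 8 × (3) = 24, so new z* = 631.5 + 24 = 655.5.

655.5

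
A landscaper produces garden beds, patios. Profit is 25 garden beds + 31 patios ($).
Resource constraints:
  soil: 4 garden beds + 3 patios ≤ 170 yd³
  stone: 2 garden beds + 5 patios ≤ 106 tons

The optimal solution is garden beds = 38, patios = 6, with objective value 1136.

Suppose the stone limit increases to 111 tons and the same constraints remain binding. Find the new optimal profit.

1153.5

At the optimum: soil uses 170 of 170 (binding); stone uses 106 of 106 (binding).
Dual feasibility on the basic columns requires 4·y_soil + 2·y_stone = 25, 3·y_soil + 5·y_stone = 31.
Solving: y_soil = 4.5, y_stone = 3.5.
Δz = y_stone·Δb = 3.5 × (5) = 17.5, so new z* = 1136 + 17.5 = 1153.5.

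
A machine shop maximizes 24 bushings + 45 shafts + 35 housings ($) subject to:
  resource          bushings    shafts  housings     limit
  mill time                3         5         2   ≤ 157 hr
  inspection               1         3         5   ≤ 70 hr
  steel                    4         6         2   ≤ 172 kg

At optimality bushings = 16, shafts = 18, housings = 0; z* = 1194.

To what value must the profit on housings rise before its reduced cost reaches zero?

39

Check each constraint at x*: mill time 138/157 (slack 19); inspection 70/70 (tight); steel 172/172 (tight).
Slack constraints have shadow price 0 (complementary slackness).
The binding rows give the dual system: 1·y_inspection + 4·y_steel = 24 and 3·y_inspection + 6·y_steel = 45.
Solving: y_inspection = 6, y_steel = 4.5.
housings enters the basis when its profit ≥ yᵀa₃ = 6·5 + 4.5·2 = 39.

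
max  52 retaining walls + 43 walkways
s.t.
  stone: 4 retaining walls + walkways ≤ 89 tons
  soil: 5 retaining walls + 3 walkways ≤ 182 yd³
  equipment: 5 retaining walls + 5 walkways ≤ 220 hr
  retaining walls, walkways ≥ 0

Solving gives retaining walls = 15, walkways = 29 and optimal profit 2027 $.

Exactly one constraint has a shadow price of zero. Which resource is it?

soil

stone: 89/89 (binding)
soil: 162/182 (slack 20)
equipment: 220/220 (binding)
By complementary slackness, a constraint with positive slack has shadow price 0 → soil.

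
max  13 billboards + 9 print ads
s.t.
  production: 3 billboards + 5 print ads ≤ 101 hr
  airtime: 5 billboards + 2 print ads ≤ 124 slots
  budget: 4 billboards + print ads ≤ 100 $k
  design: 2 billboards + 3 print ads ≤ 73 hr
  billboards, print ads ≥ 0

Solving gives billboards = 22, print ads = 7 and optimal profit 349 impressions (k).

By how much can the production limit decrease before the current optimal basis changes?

Binding constraints: production, airtime. The basis is B = [[3,5],[5,2]] with det -19.
Per unit decrease in production, x* moves by d = (0.1053, -0.2632).
The basis stays optimal until print ads reaches 0; allowable decrease = 26.6 hr.

26.6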